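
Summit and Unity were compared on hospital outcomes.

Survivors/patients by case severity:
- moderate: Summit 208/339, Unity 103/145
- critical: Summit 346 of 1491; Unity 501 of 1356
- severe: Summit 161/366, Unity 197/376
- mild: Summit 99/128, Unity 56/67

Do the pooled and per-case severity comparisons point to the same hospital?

Moderate: Summit 208/339 = 61.4%, Unity 103/145 = 71.0% → Unity
Critical: Summit 346/1491 = 23.2%, Unity 501/1356 = 36.9% → Unity
Severe: Summit 161/366 = 44.0%, Unity 197/376 = 52.4% → Unity
Mild: Summit 99/128 = 77.3%, Unity 56/67 = 83.6% → Unity
Overall: Summit 814/2324 = 35.0%, Unity 857/1944 = 44.1% → Unity
Unity wins overall and in every case group — no reversal.

Yes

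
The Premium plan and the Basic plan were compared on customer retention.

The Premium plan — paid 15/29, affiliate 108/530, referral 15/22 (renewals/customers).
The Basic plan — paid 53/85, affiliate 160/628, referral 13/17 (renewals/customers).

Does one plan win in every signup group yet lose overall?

No

Paid: the Premium plan 15/29 = 51.7%, the Basic plan 53/85 = 62.4% → the Basic plan
Affiliate: the Premium plan 108/530 = 20.4%, the Basic plan 160/628 = 25.5% → the Basic plan
Referral: the Premium plan 15/22 = 68.2%, the Basic plan 13/17 = 76.5% → the Basic plan
Overall: the Premium plan 138/581 = 23.8%, the Basic plan 226/730 = 31.0% → the Basic plan
The Basic plan wins overall and in every signup group — no reversal.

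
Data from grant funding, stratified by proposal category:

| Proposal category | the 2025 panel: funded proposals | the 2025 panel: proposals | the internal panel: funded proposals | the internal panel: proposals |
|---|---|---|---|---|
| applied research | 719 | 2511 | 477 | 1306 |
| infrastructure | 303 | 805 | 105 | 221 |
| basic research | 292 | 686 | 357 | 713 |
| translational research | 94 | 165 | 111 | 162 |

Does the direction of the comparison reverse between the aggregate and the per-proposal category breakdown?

No

Applied research: the 2025 panel 719/2511 = 28.6%, the internal panel 477/1306 = 36.5% → the internal panel
Infrastructure: the 2025 panel 303/805 = 37.6%, the internal panel 105/221 = 47.5% → the internal panel
Basic research: the 2025 panel 292/686 = 42.6%, the internal panel 357/713 = 50.1% → the internal panel
Translational research: the 2025 panel 94/165 = 57.0%, the internal panel 111/162 = 68.5% → the internal panel
Overall: the 2025 panel 1408/4167 = 33.8%, the internal panel 1050/2402 = 43.7% → the internal panel
The internal panel wins overall and in every proposal group — no reversal.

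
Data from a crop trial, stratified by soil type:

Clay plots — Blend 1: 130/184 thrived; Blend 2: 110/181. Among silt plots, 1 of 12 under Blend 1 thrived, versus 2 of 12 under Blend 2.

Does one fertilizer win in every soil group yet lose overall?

No

Clay: Blend 1 130/184 = 70.7%, Blend 2 110/181 = 60.8% → Blend 1
Silt: Blend 1 1/12 = 8.3%, Blend 2 2/12 = 16.7% → Blend 2
Overall: Blend 1 131/196 = 66.8%, Blend 2 112/193 = 58.0% → Blend 1
Neither sweeps: Blend 1 wins 1 of 2 groups, Blend 2 wins 1. Blend 1 wins overall but not every group — no Simpson reversal.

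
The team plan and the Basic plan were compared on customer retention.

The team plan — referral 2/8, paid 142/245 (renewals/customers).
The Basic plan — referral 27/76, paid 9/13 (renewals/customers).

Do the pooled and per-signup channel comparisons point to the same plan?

Referral: the team plan 2/8 = 25.0%, the Basic plan 27/76 = 35.5% → the Basic plan
Paid: the team plan 142/245 = 58.0%, the Basic plan 9/13 = 69.2% → the Basic plan
Overall: the team plan 144/253 = 56.9%, the Basic plan 36/89 = 40.4% → the team plan
The Basic plan wins each signup group but the team plan wins overall — the comparison reverses. The Basic plan's customers skew toward referral, which has a lower base rate.

No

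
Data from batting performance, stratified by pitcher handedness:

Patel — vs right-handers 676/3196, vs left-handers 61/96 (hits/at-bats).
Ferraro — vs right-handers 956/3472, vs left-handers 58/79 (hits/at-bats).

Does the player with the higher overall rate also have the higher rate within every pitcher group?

Vs right-handers: Patel 676/3196 = 21.2%, Ferraro 956/3472 = 27.5% → Ferraro
Vs left-handers: Patel 61/96 = 63.5%, Ferraro 58/79 = 73.4% → Ferraro
Overall: Patel 737/3292 = 22.4%, Ferraro 1014/3551 = 28.6% → Ferraro
Ferraro wins overall and in every pitcher group — no reversal.

Yes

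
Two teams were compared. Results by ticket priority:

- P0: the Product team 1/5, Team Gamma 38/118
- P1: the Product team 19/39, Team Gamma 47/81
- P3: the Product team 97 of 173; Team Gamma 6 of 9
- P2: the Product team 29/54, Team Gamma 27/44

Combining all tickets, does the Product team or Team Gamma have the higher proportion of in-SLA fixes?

the Product team

P0: the Product team 1/5 = 20.0%, Team Gamma 38/118 = 32.2% → Team Gamma
P1: the Product team 19/39 = 48.7%, Team Gamma 47/81 = 58.0% → Team Gamma
P3: the Product team 97/173 = 56.1%, Team Gamma 6/9 = 66.7% → Team Gamma
P2: the Product team 29/54 = 53.7%, Team Gamma 27/44 = 61.4% → Team Gamma
Overall: the Product team 146/271 = 53.9%, Team Gamma 118/252 = 46.8% → the Product team
(Team Gamma wins every ticket group but the Product team wins overall — Team Gamma's tickets skew toward the low-rate P0 group.)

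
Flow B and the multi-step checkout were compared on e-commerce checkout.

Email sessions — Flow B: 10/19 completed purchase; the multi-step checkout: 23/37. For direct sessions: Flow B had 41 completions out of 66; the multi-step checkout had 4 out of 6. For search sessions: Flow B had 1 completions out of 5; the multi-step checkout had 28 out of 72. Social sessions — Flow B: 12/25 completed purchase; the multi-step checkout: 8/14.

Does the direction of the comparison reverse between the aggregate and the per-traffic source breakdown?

Email: Flow B 10/19 = 52.6%, the multi-step checkout 23/37 = 62.2% → the multi-step checkout
Direct: Flow B 41/66 = 62.1%, the multi-step checkout 4/6 = 66.7% → the multi-step checkout
Search: Flow B 1/5 = 20.0%, the multi-step checkout 28/72 = 38.9% → the multi-step checkout
Social: Flow B 12/25 = 48.0%, the multi-step checkout 8/14 = 57.1% → the multi-step checkout
Overall: Flow B 64/115 = 55.7%, the multi-step checkout 63/129 = 48.8% → Flow B
The multi-step checkout wins each traffic group but Flow B wins overall — the comparison reverses. The multi-step checkout's sessions skew toward search, which has a lower base rate.

Yes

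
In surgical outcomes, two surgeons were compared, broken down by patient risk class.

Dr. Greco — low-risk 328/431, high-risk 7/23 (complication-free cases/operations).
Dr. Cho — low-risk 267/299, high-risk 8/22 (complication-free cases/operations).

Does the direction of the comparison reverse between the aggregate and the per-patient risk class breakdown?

Low-risk: Dr. Greco 328/431 = 76.1%, Dr. Cho 267/299 = 89.3% → Dr. Cho
High-risk: Dr. Greco 7/23 = 30.4%, Dr. Cho 8/22 = 36.4% → Dr. Cho
Overall: Dr. Greco 335/454 = 73.8%, Dr. Cho 275/321 = 85.7% → Dr. Cho
Dr. Cho wins overall and in every patient risk group — no reversal.

No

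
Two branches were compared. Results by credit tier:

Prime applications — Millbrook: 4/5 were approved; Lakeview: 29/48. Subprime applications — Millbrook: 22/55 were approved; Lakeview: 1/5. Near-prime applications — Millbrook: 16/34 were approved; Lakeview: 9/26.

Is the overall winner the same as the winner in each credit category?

No

Prime: Millbrook 4/5 = 80.0%, Lakeview 29/48 = 60.4% → Millbrook
Subprime: Millbrook 22/55 = 40.0%, Lakeview 1/5 = 20.0% → Millbrook
Near-prime: Millbrook 16/34 = 47.1%, Lakeview 9/26 = 34.6% → Millbrook
Overall: Millbrook 42/94 = 44.7%, Lakeview 39/79 = 49.4% → Lakeview
Millbrook wins each credit group but Lakeview wins overall — the comparison reverses. Millbrook's applications skew toward subprime, which has a lower base rate.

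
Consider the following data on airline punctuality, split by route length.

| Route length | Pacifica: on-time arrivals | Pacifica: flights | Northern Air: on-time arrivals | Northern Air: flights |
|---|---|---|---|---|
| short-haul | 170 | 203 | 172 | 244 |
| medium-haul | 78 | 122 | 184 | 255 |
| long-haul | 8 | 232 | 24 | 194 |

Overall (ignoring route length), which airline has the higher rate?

Short-haul: Pacifica 170/203 = 83.7%, Northern Air 172/244 = 70.5% → Pacifica
Medium-haul: Pacifica 78/122 = 63.9%, Northern Air 184/255 = 72.2% → Northern Air
Long-haul: Pacifica 8/232 = 3.4%, Northern Air 24/194 = 12.4% → Northern Air
Overall: Pacifica 256/557 = 46.0%, Northern Air 380/693 = 54.8% → Northern Air
(Neither sweeps every route group, but Northern Air has the higher pooled rate.)

Northern Air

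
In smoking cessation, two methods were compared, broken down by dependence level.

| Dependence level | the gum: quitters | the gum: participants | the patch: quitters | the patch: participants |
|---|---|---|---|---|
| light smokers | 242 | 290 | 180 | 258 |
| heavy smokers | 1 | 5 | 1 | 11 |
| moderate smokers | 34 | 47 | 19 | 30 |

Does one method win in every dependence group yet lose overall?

Light smokers: the gum 242/290 = 83.4%, the patch 180/258 = 69.8% → the gum
Heavy smokers: the gum 1/5 = 20.0%, the patch 1/11 = 9.1% → the gum
Moderate smokers: the gum 34/47 = 72.3%, the patch 19/30 = 63.3% → the gum
Overall: the gum 277/342 = 81.0%, the patch 200/299 = 66.9% → the gum
The gum wins overall and in every dependence group — no reversal.

No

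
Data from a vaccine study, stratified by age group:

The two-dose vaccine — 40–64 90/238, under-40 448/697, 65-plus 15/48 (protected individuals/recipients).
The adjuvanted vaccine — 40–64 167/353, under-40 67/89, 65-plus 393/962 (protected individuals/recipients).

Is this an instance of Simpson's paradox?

40–64: the two-dose vaccine 90/238 = 37.8%, the adjuvanted vaccine 167/353 = 47.3% → the adjuvanted vaccine
Under-40: the two-dose vaccine 448/697 = 64.3%, the adjuvanted vaccine 67/89 = 75.3% → the adjuvanted vaccine
65-plus: the two-dose vaccine 15/48 = 31.2%, the adjuvanted vaccine 393/962 = 40.9% → the adjuvanted vaccine
Overall: the two-dose vaccine 553/983 = 56.3%, the adjuvanted vaccine 627/1404 = 44.7% → the two-dose vaccine
The adjuvanted vaccine wins each age group but the two-dose vaccine wins overall — the comparison reverses. The adjuvanted vaccine's recipients skew toward 65-plus, which has a lower base rate.

Yes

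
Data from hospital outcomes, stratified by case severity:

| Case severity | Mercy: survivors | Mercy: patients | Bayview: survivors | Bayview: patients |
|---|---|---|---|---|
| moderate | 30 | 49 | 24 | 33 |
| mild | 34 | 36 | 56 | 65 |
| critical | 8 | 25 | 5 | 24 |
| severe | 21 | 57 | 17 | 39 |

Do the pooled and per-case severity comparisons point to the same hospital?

Moderate: Mercy 30/49 = 61.2%, Bayview 24/33 = 72.7% → Bayview
Mild: Mercy 34/36 = 94.4%, Bayview 56/65 = 86.2% → Mercy
Critical: Mercy 8/25 = 32.0%, Bayview 5/24 = 20.8% → Mercy
Severe: Mercy 21/57 = 36.8%, Bayview 17/39 = 43.6% → Bayview
Overall: Mercy 93/167 = 55.7%, Bayview 102/161 = 63.4% → Bayview
Neither sweeps: Mercy wins 2 of 4 groups, Bayview wins 2. Bayview wins overall but not every group — no Simpson reversal.

No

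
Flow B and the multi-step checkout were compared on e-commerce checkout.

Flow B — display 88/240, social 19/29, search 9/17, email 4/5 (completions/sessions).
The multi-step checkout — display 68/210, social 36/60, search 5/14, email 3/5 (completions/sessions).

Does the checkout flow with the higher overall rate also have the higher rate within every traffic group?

Yes

Display: Flow B 88/240 = 36.7%, the multi-step checkout 68/210 = 32.4% → Flow B
Social: Flow B 19/29 = 65.5%, the multi-step checkout 36/60 = 60.0% → Flow B
Search: Flow B 9/17 = 52.9%, the multi-step checkout 5/14 = 35.7% → Flow B
Email: Flow B 4/5 = 80.0%, the multi-step checkout 3/5 = 60.0% → Flow B
Overall: Flow B 120/291 = 41.2%, the multi-step checkout 112/289 = 38.8% → Flow B
Flow B wins overall and in every traffic group — no reversal.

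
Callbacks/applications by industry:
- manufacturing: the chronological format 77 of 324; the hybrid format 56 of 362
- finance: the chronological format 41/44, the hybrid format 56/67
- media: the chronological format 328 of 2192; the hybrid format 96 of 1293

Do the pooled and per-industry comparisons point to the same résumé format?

Yes

Manufacturing: the chronological format 77/324 = 23.8%, the hybrid format 56/362 = 15.5% → the chronological format
Finance: the chronological format 41/44 = 93.2%, the hybrid format 56/67 = 83.6% → the chronological format
Media: the chronological format 328/2192 = 15.0%, the hybrid format 96/1293 = 7.4% → the chronological format
Overall: the chronological format 446/2560 = 17.4%, the hybrid format 208/1722 = 12.1% → the chronological format
The chronological format wins overall and in every industry group — no reversal.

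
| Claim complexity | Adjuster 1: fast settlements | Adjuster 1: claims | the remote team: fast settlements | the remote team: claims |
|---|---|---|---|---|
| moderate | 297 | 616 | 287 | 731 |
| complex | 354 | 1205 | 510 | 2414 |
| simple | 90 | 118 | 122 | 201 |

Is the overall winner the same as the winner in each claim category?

Moderate: Adjuster 1 297/616 = 48.2%, the remote team 287/731 = 39.3% → Adjuster 1
Complex: Adjuster 1 354/1205 = 29.4%, the remote team 510/2414 = 21.1% → Adjuster 1
Simple: Adjuster 1 90/118 = 76.3%, the remote team 122/201 = 60.7% → Adjuster 1
Overall: Adjuster 1 741/1939 = 38.2%, the remote team 919/3346 = 27.5% → Adjuster 1
Adjuster 1 wins overall and in every claim group — no reversal.

Yes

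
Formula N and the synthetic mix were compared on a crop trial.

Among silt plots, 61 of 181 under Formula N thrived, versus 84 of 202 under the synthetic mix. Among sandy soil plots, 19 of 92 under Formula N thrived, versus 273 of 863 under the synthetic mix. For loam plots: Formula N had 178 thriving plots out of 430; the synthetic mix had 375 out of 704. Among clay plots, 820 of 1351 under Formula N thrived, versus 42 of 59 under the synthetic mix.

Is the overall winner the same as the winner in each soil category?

Silt: Formula N 61/181 = 33.7%, the synthetic mix 84/202 = 41.6% → the synthetic mix
Sandy soil: Formula N 19/92 = 20.7%, the synthetic mix 273/863 = 31.6% → the synthetic mix
Loam: Formula N 178/430 = 41.4%, the synthetic mix 375/704 = 53.3% → the synthetic mix
Clay: Formula N 820/1351 = 60.7%, the synthetic mix 42/59 = 71.2% → the synthetic mix
Overall: Formula N 1078/2054 = 52.5%, the synthetic mix 774/1828 = 42.3% → Formula N
The synthetic mix wins each soil group but Formula N wins overall — the comparison reverses. The synthetic mix's plots skew toward sandy soil, which has a lower base rate.

No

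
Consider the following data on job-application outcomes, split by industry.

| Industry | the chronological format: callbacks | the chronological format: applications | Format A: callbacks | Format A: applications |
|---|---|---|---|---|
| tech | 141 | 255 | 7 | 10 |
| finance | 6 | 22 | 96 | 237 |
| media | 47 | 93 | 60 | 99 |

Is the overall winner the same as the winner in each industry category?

No

Tech: the chronological format 141/255 = 55.3%, Format A 7/10 = 70.0% → Format A
Finance: the chronological format 6/22 = 27.3%, Format A 96/237 = 40.5% → Format A
Media: the chronological format 47/93 = 50.5%, Format A 60/99 = 60.6% → Format A
Overall: the chronological format 194/370 = 52.4%, Format A 163/346 = 47.1% → the chronological format
Format A wins each industry group but the chronological format wins overall — the comparison reverses. Format A's applications skew toward finance, which has a lower base rate.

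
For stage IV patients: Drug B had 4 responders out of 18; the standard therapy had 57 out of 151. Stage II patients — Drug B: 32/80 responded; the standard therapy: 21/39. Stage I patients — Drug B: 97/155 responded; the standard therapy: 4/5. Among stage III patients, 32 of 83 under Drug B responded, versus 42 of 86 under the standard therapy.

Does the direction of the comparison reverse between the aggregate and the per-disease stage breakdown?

Stage IV: Drug B 4/18 = 22.2%, the standard therapy 57/151 = 37.7% → the standard therapy
Stage II: Drug B 32/80 = 40.0%, the standard therapy 21/39 = 53.8% → the standard therapy
Stage I: Drug B 97/155 = 62.6%, the standard therapy 4/5 = 80.0% → the standard therapy
Stage III: Drug B 32/83 = 38.6%, the standard therapy 42/86 = 48.8% → the standard therapy
Overall: Drug B 165/336 = 49.1%, the standard therapy 124/281 = 44.1% → Drug B
The standard therapy wins each disease group but Drug B wins overall — the comparison reverses. The standard therapy's patients skew toward stage IV, which has a lower base rate.

Yes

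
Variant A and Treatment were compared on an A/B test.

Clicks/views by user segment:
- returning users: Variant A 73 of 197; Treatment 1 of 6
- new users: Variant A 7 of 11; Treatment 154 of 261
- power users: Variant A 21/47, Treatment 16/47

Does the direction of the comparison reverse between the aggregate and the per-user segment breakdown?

Returning users: Variant A 73/197 = 37.1%, Treatment 1/6 = 16.7% → Variant A
New users: Variant A 7/11 = 63.6%, Treatment 154/261 = 59.0% → Variant A
Power users: Variant A 21/47 = 44.7%, Treatment 16/47 = 34.0% → Variant A
Overall: Variant A 101/255 = 39.6%, Treatment 171/314 = 54.5% → Treatment
Variant A wins each user group but Treatment wins overall — the comparison reverses. Variant A's views skew toward returning users, which has a lower base rate.

Yes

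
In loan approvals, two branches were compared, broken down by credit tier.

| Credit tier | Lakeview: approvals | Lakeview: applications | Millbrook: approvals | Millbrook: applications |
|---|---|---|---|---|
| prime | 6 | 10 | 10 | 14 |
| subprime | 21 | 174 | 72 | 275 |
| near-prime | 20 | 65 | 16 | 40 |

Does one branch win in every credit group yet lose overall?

Prime: Lakeview 6/10 = 60.0%, Millbrook 10/14 = 71.4% → Millbrook
Subprime: Lakeview 21/174 = 12.1%, Millbrook 72/275 = 26.2% → Millbrook
Near-prime: Lakeview 20/65 = 30.8%, Millbrook 16/40 = 40.0% → Millbrook
Overall: Lakeview 47/249 = 18.9%, Millbrook 98/329 = 29.8% → Millbrook
Millbrook wins overall and in every credit group — no reversal.

No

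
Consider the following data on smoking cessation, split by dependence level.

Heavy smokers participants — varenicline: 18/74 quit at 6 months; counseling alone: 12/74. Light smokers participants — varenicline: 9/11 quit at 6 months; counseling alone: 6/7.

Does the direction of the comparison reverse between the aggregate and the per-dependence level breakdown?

No

Heavy smokers: varenicline 18/74 = 24.3%, counseling alone 12/74 = 16.2% → varenicline
Light smokers: varenicline 9/11 = 81.8%, counseling alone 6/7 = 85.7% → counseling alone
Overall: varenicline 27/85 = 31.8%, counseling alone 18/81 = 22.2% → varenicline
Neither sweeps: varenicline wins 1 of 2 groups, counseling alone wins 1. Varenicline wins overall but not every group — no Simpson reversal.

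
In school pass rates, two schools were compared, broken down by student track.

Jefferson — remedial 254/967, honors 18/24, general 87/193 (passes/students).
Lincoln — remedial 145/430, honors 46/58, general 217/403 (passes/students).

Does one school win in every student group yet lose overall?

No

Remedial: Jefferson 254/967 = 26.3%, Lincoln 145/430 = 33.7% → Lincoln
Honors: Jefferson 18/24 = 75.0%, Lincoln 46/58 = 79.3% → Lincoln
General: Jefferson 87/193 = 45.1%, Lincoln 217/403 = 53.8% → Lincoln
Overall: Jefferson 359/1184 = 30.3%, Lincoln 408/891 = 45.8% → Lincoln
Lincoln wins overall and in every student group — no reversal.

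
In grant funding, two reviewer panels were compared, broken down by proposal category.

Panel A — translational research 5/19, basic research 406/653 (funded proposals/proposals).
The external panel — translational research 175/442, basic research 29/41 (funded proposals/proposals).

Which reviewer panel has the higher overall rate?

Panel A

Translational research: Panel A 5/19 = 26.3%, the external panel 175/442 = 39.6% → the external panel
Basic research: Panel A 406/653 = 62.2%, the external panel 29/41 = 70.7% → the external panel
Overall: Panel A 411/672 = 61.2%, the external panel 204/483 = 42.2% → Panel A
(The external panel wins every proposal group but Panel A wins overall — the external panel's proposals skew toward the low-rate translational research group.)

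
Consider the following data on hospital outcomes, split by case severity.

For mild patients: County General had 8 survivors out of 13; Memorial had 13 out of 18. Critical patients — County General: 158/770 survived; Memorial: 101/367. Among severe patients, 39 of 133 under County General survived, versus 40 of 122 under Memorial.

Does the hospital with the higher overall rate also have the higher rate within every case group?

Yes

Mild: County General 8/13 = 61.5%, Memorial 13/18 = 72.2% → Memorial
Critical: County General 158/770 = 20.5%, Memorial 101/367 = 27.5% → Memorial
Severe: County General 39/133 = 29.3%, Memorial 40/122 = 32.8% → Memorial
Overall: County General 205/916 = 22.4%, Memorial 154/507 = 30.4% → Memorial
Memorial wins overall and in every case group — no reversal.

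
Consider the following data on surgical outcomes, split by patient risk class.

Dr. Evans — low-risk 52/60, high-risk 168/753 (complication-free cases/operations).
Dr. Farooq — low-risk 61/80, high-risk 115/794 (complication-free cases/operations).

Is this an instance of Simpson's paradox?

No

Low-risk: Dr. Evans 52/60 = 86.7%, Dr. Farooq 61/80 = 76.2% → Dr. Evans
High-risk: Dr. Evans 168/753 = 22.3%, Dr. Farooq 115/794 = 14.5% → Dr. Evans
Overall: Dr. Evans 220/813 = 27.1%, Dr. Farooq 176/874 = 20.1% → Dr. Evans
Dr. Evans wins overall and in every patient risk group — no reversal.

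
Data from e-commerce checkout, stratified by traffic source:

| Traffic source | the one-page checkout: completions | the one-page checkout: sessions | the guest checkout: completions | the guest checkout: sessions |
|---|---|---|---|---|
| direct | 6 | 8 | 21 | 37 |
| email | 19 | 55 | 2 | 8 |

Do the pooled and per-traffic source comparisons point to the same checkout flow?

Direct: the one-page checkout 6/8 = 75.0%, the guest checkout 21/37 = 56.8% → the one-page checkout
Email: the one-page checkout 19/55 = 34.5%, the guest checkout 2/8 = 25.0% → the one-page checkout
Overall: the one-page checkout 25/63 = 39.7%, the guest checkout 23/45 = 51.1% → the guest checkout
The one-page checkout wins each traffic group but the guest checkout wins overall — the comparison reverses. The one-page checkout's sessions skew toward email, which has a lower base rate.

No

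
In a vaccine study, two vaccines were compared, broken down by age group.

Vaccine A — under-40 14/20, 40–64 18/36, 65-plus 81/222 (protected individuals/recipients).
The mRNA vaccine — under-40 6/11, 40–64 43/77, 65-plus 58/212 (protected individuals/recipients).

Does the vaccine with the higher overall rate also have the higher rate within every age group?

No

Under-40: Vaccine A 14/20 = 70.0%, the mRNA vaccine 6/11 = 54.5% → Vaccine A
40–64: Vaccine A 18/36 = 50.0%, the mRNA vaccine 43/77 = 55.8% → the mRNA vaccine
65-plus: Vaccine A 81/222 = 36.5%, the mRNA vaccine 58/212 = 27.4% → Vaccine A
Overall: Vaccine A 113/278 = 40.6%, the mRNA vaccine 107/300 = 35.7% → Vaccine A
Neither sweeps: Vaccine A wins 2 of 3 groups, the mRNA vaccine wins 1. Vaccine A wins overall but not every group — no Simpson reversal.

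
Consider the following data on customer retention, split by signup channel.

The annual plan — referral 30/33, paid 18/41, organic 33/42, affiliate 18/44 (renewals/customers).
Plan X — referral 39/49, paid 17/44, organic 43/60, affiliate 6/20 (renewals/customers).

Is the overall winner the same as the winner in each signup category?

Yes

Referral: the annual plan 30/33 = 90.9%, Plan X 39/49 = 79.6% → the annual plan
Paid: the annual plan 18/41 = 43.9%, Plan X 17/44 = 38.6% → the annual plan
Organic: the annual plan 33/42 = 78.6%, Plan X 43/60 = 71.7% → the annual plan
Affiliate: the annual plan 18/44 = 40.9%, Plan X 6/20 = 30.0% → the annual plan
Overall: the annual plan 99/160 = 61.9%, Plan X 105/173 = 60.7% → the annual plan
The annual plan wins overall and in every signup group — no reversal.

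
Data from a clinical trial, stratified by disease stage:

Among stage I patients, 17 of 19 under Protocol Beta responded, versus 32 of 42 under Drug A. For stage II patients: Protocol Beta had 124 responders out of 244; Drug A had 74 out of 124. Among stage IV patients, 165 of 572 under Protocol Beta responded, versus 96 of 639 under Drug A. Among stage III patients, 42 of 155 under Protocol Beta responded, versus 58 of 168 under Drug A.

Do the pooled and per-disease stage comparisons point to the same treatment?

No

Stage I: Protocol Beta 17/19 = 89.5%, Drug A 32/42 = 76.2% → Protocol Beta
Stage II: Protocol Beta 124/244 = 50.8%, Drug A 74/124 = 59.7% → Drug A
Stage IV: Protocol Beta 165/572 = 28.8%, Drug A 96/639 = 15.0% → Protocol Beta
Stage III: Protocol Beta 42/155 = 27.1%, Drug A 58/168 = 34.5% → Drug A
Overall: Protocol Beta 348/990 = 35.2%, Drug A 260/973 = 26.7% → Protocol Beta
Neither sweeps: Protocol Beta wins 2 of 4 groups, Drug A wins 2. Protocol Beta wins overall but not every group — no Simpson reversal.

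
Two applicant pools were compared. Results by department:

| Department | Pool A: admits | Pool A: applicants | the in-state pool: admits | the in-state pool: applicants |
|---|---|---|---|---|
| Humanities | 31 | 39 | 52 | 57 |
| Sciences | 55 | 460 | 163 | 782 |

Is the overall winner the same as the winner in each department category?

Yes

Humanities: Pool A 31/39 = 79.5%, the in-state pool 52/57 = 91.2% → the in-state pool
Sciences: Pool A 55/460 = 12.0%, the in-state pool 163/782 = 20.8% → the in-state pool
Overall: Pool A 86/499 = 17.2%, the in-state pool 215/839 = 25.6% → the in-state pool
The in-state pool wins overall and in every department group — no reversal.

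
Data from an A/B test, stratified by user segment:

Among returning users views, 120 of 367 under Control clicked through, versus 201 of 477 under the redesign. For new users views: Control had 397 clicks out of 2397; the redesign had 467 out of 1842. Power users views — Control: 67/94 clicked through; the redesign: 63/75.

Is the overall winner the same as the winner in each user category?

Yes

Returning users: Control 120/367 = 32.7%, the redesign 201/477 = 42.1% → the redesign
New users: Control 397/2397 = 16.6%, the redesign 467/1842 = 25.4% → the redesign
Power users: Control 67/94 = 71.3%, the redesign 63/75 = 84.0% → the redesign
Overall: Control 584/2858 = 20.4%, the redesign 731/2394 = 30.5% → the redesign
The redesign wins overall and in every user group — no reversal.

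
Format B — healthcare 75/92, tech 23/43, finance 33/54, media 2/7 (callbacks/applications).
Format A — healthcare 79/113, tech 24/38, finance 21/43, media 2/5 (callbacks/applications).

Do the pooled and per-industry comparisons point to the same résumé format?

Healthcare: Format B 75/92 = 81.5%, Format A 79/113 = 69.9% → Format B
Tech: Format B 23/43 = 53.5%, Format A 24/38 = 63.2% → Format A
Finance: Format B 33/54 = 61.1%, Format A 21/43 = 48.8% → Format B
Media: Format B 2/7 = 28.6%, Format A 2/5 = 40.0% → Format A
Overall: Format B 133/196 = 67.9%, Format A 126/199 = 63.3% → Format B
Neither sweeps: Format B wins 2 of 4 groups, Format A wins 2. Format B wins overall but not every group — no Simpson reversal.

No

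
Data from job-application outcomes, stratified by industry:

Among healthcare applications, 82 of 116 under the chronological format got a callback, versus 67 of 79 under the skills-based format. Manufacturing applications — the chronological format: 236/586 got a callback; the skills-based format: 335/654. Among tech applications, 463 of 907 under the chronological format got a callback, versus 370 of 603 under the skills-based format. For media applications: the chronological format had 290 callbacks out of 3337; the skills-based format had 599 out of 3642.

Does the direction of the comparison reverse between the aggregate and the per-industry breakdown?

Healthcare: the chronological format 82/116 = 70.7%, the skills-based format 67/79 = 84.8% → the skills-based format
Manufacturing: the chronological format 236/586 = 40.3%, the skills-based format 335/654 = 51.2% → the skills-based format
Tech: the chronological format 463/907 = 51.0%, the skills-based format 370/603 = 61.4% → the skills-based format
Media: the chronological format 290/3337 = 8.7%, the skills-based format 599/3642 = 16.4% → the skills-based format
Overall: the chronological format 1071/4946 = 21.7%, the skills-based format 1371/4978 = 27.5% → the skills-based format
The skills-based format wins overall and in every industry group — no reversal.

No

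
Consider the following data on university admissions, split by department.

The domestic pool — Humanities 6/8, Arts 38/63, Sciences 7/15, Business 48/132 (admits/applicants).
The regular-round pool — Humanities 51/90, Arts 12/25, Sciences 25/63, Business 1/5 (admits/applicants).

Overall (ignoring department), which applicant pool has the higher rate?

Humanities: the domestic pool 6/8 = 75.0%, the regular-round pool 51/90 = 56.7% → the domestic pool
Arts: the domestic pool 38/63 = 60.3%, the regular-round pool 12/25 = 48.0% → the domestic pool
Sciences: the domestic pool 7/15 = 46.7%, the regular-round pool 25/63 = 39.7% → the domestic pool
Business: the domestic pool 48/132 = 36.4%, the regular-round pool 1/5 = 20.0% → the domestic pool
Overall: the domestic pool 99/218 = 45.4%, the regular-round pool 89/183 = 48.6% → the regular-round pool
(The domestic pool wins every department group but the regular-round pool wins overall — the domestic pool's applicants skew toward the low-rate Business group.)

the regular-round pool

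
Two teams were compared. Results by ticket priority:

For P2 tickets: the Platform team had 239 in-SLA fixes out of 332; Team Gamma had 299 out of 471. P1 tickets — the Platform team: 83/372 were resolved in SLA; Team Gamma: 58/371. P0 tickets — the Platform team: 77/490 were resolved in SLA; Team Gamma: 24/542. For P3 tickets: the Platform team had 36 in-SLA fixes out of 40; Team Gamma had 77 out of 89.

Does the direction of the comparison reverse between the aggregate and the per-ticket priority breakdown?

P2: the Platform team 239/332 = 72.0%, Team Gamma 299/471 = 63.5% → the Platform team
P1: the Platform team 83/372 = 22.3%, Team Gamma 58/371 = 15.6% → the Platform team
P0: the Platform team 77/490 = 15.7%, Team Gamma 24/542 = 4.4% → the Platform team
P3: the Platform team 36/40 = 90.0%, Team Gamma 77/89 = 86.5% → the Platform team
Overall: the Platform team 435/1234 = 35.3%, Team Gamma 458/1473 = 31.1% → the Platform team
The Platform team wins overall and in every ticket group — no reversal.

No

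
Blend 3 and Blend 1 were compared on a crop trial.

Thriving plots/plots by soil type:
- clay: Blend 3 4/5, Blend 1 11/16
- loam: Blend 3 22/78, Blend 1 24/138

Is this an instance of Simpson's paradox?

Clay: Blend 3 4/5 = 80.0%, Blend 1 11/16 = 68.8% → Blend 3
Loam: Blend 3 22/78 = 28.2%, Blend 1 24/138 = 17.4% → Blend 3
Overall: Blend 3 26/83 = 31.3%, Blend 1 35/154 = 22.7% → Blend 3
Blend 3 wins overall and in every soil group — no reversal.

No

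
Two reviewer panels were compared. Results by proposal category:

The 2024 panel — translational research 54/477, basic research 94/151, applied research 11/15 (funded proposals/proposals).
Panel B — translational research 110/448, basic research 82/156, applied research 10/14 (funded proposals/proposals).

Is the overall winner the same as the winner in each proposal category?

No

Translational research: the 2024 panel 54/477 = 11.3%, Panel B 110/448 = 24.6% → Panel B
Basic research: the 2024 panel 94/151 = 62.3%, Panel B 82/156 = 52.6% → the 2024 panel
Applied research: the 2024 panel 11/15 = 73.3%, Panel B 10/14 = 71.4% → the 2024 panel
Overall: the 2024 panel 159/643 = 24.7%, Panel B 202/618 = 32.7% → Panel B
Neither sweeps: the 2024 panel wins 2 of 3 groups, Panel B wins 1. Panel B wins overall but not every group — no Simpson reversal.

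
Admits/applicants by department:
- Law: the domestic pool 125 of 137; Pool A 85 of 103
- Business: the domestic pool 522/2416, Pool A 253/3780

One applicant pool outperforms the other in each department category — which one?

Law: the domestic pool 125/137 = 91.2%, Pool A 85/103 = 82.5% → the domestic pool
Business: the domestic pool 522/2416 = 21.6%, Pool A 253/3780 = 6.7% → the domestic pool
The domestic pool has the higher rate in both groups.

the domestic pool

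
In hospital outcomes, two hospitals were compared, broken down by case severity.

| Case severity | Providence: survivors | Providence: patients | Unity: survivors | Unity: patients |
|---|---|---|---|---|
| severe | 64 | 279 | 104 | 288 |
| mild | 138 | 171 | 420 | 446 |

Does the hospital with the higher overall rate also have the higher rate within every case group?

Yes

Severe: Providence 64/279 = 22.9%, Unity 104/288 = 36.1% → Unity
Mild: Providence 138/171 = 80.7%, Unity 420/446 = 94.2% → Unity
Overall: Providence 202/450 = 44.9%, Unity 524/734 = 71.4% → Unity
Unity wins overall and in every case group — no reversal.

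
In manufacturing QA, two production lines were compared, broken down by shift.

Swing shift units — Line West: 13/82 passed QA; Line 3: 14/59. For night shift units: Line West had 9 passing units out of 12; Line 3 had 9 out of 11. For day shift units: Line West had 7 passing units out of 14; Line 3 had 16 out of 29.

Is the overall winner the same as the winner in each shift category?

Swing shift: Line West 13/82 = 15.9%, Line 3 14/59 = 23.7% → Line 3
Night shift: Line West 9/12 = 75.0%, Line 3 9/11 = 81.8% → Line 3
Day shift: Line West 7/14 = 50.0%, Line 3 16/29 = 55.2% → Line 3
Overall: Line West 29/108 = 26.9%, Line 3 39/99 = 39.4% → Line 3
Line 3 wins overall and in every shift group — no reversal.

Yes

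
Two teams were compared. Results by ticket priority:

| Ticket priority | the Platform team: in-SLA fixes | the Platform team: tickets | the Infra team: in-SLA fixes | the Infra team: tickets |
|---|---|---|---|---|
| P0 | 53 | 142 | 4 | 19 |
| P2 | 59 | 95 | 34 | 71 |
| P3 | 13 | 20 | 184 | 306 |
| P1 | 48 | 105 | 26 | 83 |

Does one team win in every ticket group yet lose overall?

Yes

P0: the Platform team 53/142 = 37.3%, the Infra team 4/19 = 21.1% → the Platform team
P2: the Platform team 59/95 = 62.1%, the Infra team 34/71 = 47.9% → the Platform team
P3: the Platform team 13/20 = 65.0%, the Infra team 184/306 = 60.1% → the Platform team
P1: the Platform team 48/105 = 45.7%, the Infra team 26/83 = 31.3% → the Platform team
Overall: the Platform team 173/362 = 47.8%, the Infra team 248/479 = 51.8% → the Infra team
The Platform team wins each ticket group but the Infra team wins overall — the comparison reverses. The Platform team's tickets skew toward P0, which has a lower base rate.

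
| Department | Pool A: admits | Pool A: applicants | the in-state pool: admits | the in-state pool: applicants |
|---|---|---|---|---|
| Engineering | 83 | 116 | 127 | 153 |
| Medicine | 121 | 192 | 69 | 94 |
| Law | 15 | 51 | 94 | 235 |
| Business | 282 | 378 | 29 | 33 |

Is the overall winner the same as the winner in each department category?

No

Engineering: Pool A 83/116 = 71.6%, the in-state pool 127/153 = 83.0% → the in-state pool
Medicine: Pool A 121/192 = 63.0%, the in-state pool 69/94 = 73.4% → the in-state pool
Law: Pool A 15/51 = 29.4%, the in-state pool 94/235 = 40.0% → the in-state pool
Business: Pool A 282/378 = 74.6%, the in-state pool 29/33 = 87.9% → the in-state pool
Overall: Pool A 501/737 = 68.0%, the in-state pool 319/515 = 61.9% → Pool A
The in-state pool wins each department group but Pool A wins overall — the comparison reverses. The in-state pool's applicants skew toward Law, which has a lower base rate.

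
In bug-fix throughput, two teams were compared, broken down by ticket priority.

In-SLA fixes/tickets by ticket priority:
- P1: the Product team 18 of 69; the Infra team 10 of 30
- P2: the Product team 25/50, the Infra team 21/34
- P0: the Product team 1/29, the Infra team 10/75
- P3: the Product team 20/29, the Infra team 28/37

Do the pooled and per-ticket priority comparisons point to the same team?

P1: the Product team 18/69 = 26.1%, the Infra team 10/30 = 33.3% → the Infra team
P2: the Product team 25/50 = 50.0%, the Infra team 21/34 = 61.8% → the Infra team
P0: the Product team 1/29 = 3.4%, the Infra team 10/75 = 13.3% → the Infra team
P3: the Product team 20/29 = 69.0%, the Infra team 28/37 = 75.7% → the Infra team
Overall: the Product team 64/177 = 36.2%, the Infra team 69/176 = 39.2% → the Infra team
The Infra team wins overall and in every ticket group — no reversal.

Yes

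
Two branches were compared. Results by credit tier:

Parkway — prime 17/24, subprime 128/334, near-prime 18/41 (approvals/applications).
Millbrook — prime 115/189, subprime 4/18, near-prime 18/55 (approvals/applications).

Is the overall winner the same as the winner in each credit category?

No

Prime: Parkway 17/24 = 70.8%, Millbrook 115/189 = 60.8% → Parkway
Subprime: Parkway 128/334 = 38.3%, Millbrook 4/18 = 22.2% → Parkway
Near-prime: Parkway 18/41 = 43.9%, Millbrook 18/55 = 32.7% → Parkway
Overall: Parkway 163/399 = 40.9%, Millbrook 137/262 = 52.3% → Millbrook
Parkway wins each credit group but Millbrook wins overall — the comparison reverses. Parkway's applications skew toward subprime, which has a lower base rate.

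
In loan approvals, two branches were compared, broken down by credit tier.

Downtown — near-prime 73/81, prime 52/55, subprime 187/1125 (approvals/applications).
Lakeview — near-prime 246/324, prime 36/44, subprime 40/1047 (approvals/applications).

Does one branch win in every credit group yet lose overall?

No

Near-prime: Downtown 73/81 = 90.1%, Lakeview 246/324 = 75.9% → Downtown
Prime: Downtown 52/55 = 94.5%, Lakeview 36/44 = 81.8% → Downtown
Subprime: Downtown 187/1125 = 16.6%, Lakeview 40/1047 = 3.8% → Downtown
Overall: Downtown 312/1261 = 24.7%, Lakeview 322/1415 = 22.8% → Downtown
Downtown wins overall and in every credit group — no reversal.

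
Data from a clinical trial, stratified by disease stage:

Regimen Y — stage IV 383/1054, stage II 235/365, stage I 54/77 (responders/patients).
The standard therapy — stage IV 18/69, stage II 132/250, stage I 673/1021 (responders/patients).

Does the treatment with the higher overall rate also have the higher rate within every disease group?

Stage IV: Regimen Y 383/1054 = 36.3%, the standard therapy 18/69 = 26.1% → Regimen Y
Stage II: Regimen Y 235/365 = 64.4%, the standard therapy 132/250 = 52.8% → Regimen Y
Stage I: Regimen Y 54/77 = 70.1%, the standard therapy 673/1021 = 65.9% → Regimen Y
Overall: Regimen Y 672/1496 = 44.9%, the standard therapy 823/1340 = 61.4% → the standard therapy
Regimen Y wins each disease group but the standard therapy wins overall — the comparison reverses. Regimen Y's patients skew toward stage IV, which has a lower base rate.

No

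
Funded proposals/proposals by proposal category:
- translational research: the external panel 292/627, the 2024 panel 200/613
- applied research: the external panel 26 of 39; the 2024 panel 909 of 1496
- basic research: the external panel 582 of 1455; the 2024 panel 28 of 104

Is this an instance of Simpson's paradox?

Yes

Translational research: the external panel 292/627 = 46.6%, the 2024 panel 200/613 = 32.6% → the external panel
Applied research: the external panel 26/39 = 66.7%, the 2024 panel 909/1496 = 60.8% → the external panel
Basic research: the external panel 582/1455 = 40.0%, the 2024 panel 28/104 = 26.9% → the external panel
Overall: the external panel 900/2121 = 42.4%, the 2024 panel 1137/2213 = 51.4% → the 2024 panel
The external panel wins each proposal group but the 2024 panel wins overall — the comparison reverses. The external panel's proposals skew toward basic research, which has a lower base rate.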